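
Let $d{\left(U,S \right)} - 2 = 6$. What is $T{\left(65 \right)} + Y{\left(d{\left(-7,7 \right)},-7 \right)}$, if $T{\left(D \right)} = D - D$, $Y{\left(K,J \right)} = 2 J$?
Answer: $-14$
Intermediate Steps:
$d{\left(U,S \right)} = 8$ ($d{\left(U,S \right)} = 2 + 6 = 8$)
$T{\left(D \right)} = 0$
$T{\left(65 \right)} + Y{\left(d{\left(-7,7 \right)},-7 \right)} = 0 + 2 \left(-7\right) = 0 - 14 = -14$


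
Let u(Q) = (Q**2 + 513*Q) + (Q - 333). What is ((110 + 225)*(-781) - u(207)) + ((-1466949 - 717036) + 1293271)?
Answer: -1301263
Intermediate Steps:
u(Q) = -333 + Q**2 + 514*Q (u(Q) = (Q**2 + 513*Q) + (-333 + Q) = -333 + Q**2 + 514*Q)
((110 + 225)*(-781) - u(207)) + ((-1466949 - 717036) + 1293271) = ((110 + 225)*(-781) - (-333 + 207**2 + 514*207)) + ((-1466949 - 717036) + 1293271) = (335*(-781) - (-333 + 42849 + 106398)) + (-2183985 + 1293271) = (-261635 - 1*148914) - 890714 = (-261635 - 148914) - 890714 = -410549 - 890714 = -1301263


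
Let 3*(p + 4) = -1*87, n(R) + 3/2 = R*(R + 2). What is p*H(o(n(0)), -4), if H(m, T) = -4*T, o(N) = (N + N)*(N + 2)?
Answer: -528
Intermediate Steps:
n(R) = -3/2 + R*(2 + R) (n(R) = -3/2 + R*(R + 2) = -3/2 + R*(2 + R))
o(N) = 2*N*(2 + N) (o(N) = (2*N)*(2 + N) = 2*N*(2 + N))
p = -33 (p = -4 + (-1*87)/3 = -4 + (⅓)*(-87) = -4 - 29 = -33)
p*H(o(n(0)), -4) = -(-132)*(-4) = -33*16 = -528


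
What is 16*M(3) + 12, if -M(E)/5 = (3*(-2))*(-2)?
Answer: -948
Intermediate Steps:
M(E) = -60 (M(E) = -5*3*(-2)*(-2) = -(-30)*(-2) = -5*12 = -60)
16*M(3) + 12 = 16*(-60) + 12 = -960 + 12 = -948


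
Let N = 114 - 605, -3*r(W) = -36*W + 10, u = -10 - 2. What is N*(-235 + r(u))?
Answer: 563177/3 ≈ 1.8773e+5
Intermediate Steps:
u = -12
r(W) = -10/3 + 12*W (r(W) = -(-36*W + 10)/3 = -(10 - 36*W)/3 = -10/3 + 12*W)
N = -491
N*(-235 + r(u)) = -491*(-235 + (-10/3 + 12*(-12))) = -491*(-235 + (-10/3 - 144)) = -491*(-235 - 442/3) = -491*(-1147/3) = 563177/3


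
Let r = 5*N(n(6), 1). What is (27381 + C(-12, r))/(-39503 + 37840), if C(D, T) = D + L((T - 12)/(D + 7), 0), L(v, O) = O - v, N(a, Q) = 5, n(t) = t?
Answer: -136858/8315 ≈ -16.459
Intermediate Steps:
r = 25 (r = 5*5 = 25)
C(D, T) = D - (-12 + T)/(7 + D) (C(D, T) = D + (0 - (T - 12)/(D + 7)) = D + (0 - (-12 + T)/(7 + D)) = D - (-12 + T)/(7 + D))
(27381 + C(-12, r))/(-39503 + 37840) = (27381 + (12 - 1*25 - 12*(7 - 12))/(7 - 12))/(-39503 + 37840) = (27381 + (12 - 25 - 12*(-5))/(-5))/(-1663) = (27381 - (12 - 25 + 60)/5)*(-1/1663) = (27381 - ⅕*47)*(-1/1663) = (27381 - 47/5)*(-1/1663) = (136858/5)*(-1/1663) = -136858/8315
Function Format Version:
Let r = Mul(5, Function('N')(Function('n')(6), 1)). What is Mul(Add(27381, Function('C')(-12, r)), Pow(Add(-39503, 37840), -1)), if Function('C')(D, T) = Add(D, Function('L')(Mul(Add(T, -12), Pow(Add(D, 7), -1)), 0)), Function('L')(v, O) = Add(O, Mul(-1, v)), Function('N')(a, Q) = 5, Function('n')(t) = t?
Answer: Rational(-136858, 8315) ≈ -16.459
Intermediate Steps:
r = 25 (r = Mul(5, 5) = 25)
Function('C')(D, T) = Add(D, Mul(-1, Pow(Add(7, D), -1), Add(-12, T))) (Function('C')(D, T) = Add(D, Add(0, Mul(-1, Mul(Add(T, -12), Pow(Add(D, 7), -1))))) = Add(D, Add(0, Mul(-1, Mul(Add(-12, T), Pow(Add(7, D), -1))))) = Add(D, Add(0, Mul(-1, Mul(Pow(Add(7, D), -1), Add(-12, T))))) = Add(D, Add(0, Mul(-1, Pow(Add(7, D), -1), Add(-12, T)))) = Add(D, Mul(-1, Pow(Add(7, D), -1), Add(-12, T))))
Mul(Add(27381, Function('C')(-12, r)), Pow(Add(-39503, 37840), -1)) = Mul(Add(27381, Mul(Pow(Add(7, -12), -1), Add(12, Mul(-1, 25), Mul(-12, Add(7, -12))))), Pow(Add(-39503, 37840), -1)) = Mul(Add(27381, Mul(Pow(-5, -1), Add(12, -25, Mul(-12, -5)))), Pow(-1663, -1)) = Mul(Add(27381, Mul(Rational(-1, 5), Add(12, -25, 60))), Rational(-1, 1663)) = Mul(Add(27381, Mul(Rational(-1, 5), 47)), Rational(-1, 1663)) = Mul(Add(27381, Rational(-47, 5)), Rational(-1, 1663)) = Mul(Rational(136858, 5), Rational(-1, 1663)) = Rational(-136858, 8315)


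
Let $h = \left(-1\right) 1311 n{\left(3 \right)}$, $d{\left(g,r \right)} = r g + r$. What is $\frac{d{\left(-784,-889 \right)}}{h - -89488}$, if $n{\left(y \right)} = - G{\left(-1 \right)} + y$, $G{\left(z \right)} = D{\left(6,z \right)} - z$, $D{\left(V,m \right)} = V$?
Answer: $\frac{696087}{94732} \approx 7.348$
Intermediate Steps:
$d{\left(g,r \right)} = r + g r$ ($d{\left(g,r \right)} = g r + r = r + g r$)
$G{\left(z \right)} = 6 - z$
$n{\left(y \right)} = -7 + y$ ($n{\left(y \right)} = - (6 - -1) + y = - (6 + 1) + y = \left(-1\right) 7 + y = -7 + y$)
$h = 5244$ ($h = \left(-1\right) 1311 \left(-7 + 3\right) = \left(-1311\right) \left(-4\right) = 5244$)
$\frac{d{\left(-784,-889 \right)}}{h - -89488} = \frac{\left(-889\right) \left(1 - 784\right)}{5244 - -89488} = \frac{\left(-889\right) \left(-783\right)}{5244 + 89488} = \frac{696087}{94732}$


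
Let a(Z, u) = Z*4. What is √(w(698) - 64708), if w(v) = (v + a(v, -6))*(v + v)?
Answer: 6*√133537 ≈ 2192.6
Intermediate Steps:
a(Z, u) = 4*Z
w(v) = 10*v² (w(v) = (v + 4*v)*(v + v) = (5*v)*(2*v) = 10*v²)
√(w(698) - 64708) = √(10*698² - 64708) = √(10*487204 - 64708) = √(4872040 - 64708) = √4807332 = 6*√133537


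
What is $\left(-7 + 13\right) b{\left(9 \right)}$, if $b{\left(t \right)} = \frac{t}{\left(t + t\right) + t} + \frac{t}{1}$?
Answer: $56$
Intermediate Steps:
$b{\left(t \right)} = \frac{1}{3} + t$ ($b{\left(t \right)} = \frac{t}{2 t + t} + t 1 = \frac{t}{3 t} + t = t \frac{1}{3 t} + t = \frac{1}{3} + t$)
$\left(-7 + 13\right) b{\left(9 \right)} = \left(-7 + 13\right) \left(\frac{1}{3} + 9\right) = 6 \cdot \frac{28}{3} = 56$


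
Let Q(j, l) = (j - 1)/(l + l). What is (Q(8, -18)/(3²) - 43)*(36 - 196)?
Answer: 557560/81 ≈ 6883.5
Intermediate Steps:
Q(j, l) = (-1 + j)/(2*l) (Q(j, l) = (-1 + j)/((2*l)) = (-1 + j)*(1/(2*l)) = (-1 + j)/(2*l))
(Q(8, -18)/(3²) - 43)*(36 - 196) = (((½)*(-1 + 8)/(-18))/(3²) - 43)*(36 - 196) = (((½)*(-1/18)*7)/9 - 43)*(-160) = (-7/36*⅑ - 43)*(-160) = (-7/324 - 43)*(-160) = -13939/324*(-160) = 557560/81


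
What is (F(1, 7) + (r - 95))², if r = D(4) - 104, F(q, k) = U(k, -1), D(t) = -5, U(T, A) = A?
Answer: 42025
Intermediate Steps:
F(q, k) = -1
r = -109 (r = -5 - 104 = -109)
(F(1, 7) + (r - 95))² = (-1 + (-109 - 95))² = (-1 - 204)² = (-205)² = 42025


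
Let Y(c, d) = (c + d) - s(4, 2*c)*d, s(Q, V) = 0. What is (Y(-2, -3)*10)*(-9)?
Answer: 450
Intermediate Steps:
Y(c, d) = c + d (Y(c, d) = (c + d) - 0*d = (c + d) - 1*0 = (c + d) + 0 = c + d)
(Y(-2, -3)*10)*(-9) = ((-2 - 3)*10)*(-9) = -5*10*(-9) = -50*(-9) = 450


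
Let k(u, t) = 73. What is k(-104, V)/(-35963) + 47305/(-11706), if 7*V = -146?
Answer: -1702084253/420982878 ≈ -4.0431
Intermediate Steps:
V = -146/7 (V = (⅐)*(-146) = -146/7 ≈ -20.857)
k(-104, V)/(-35963) + 47305/(-11706) = 73/(-35963) + 47305/(-11706) = 73*(-1/35963) + 47305*(-1/11706) = -73/35963 - 47305/11706 = -1702084253/420982878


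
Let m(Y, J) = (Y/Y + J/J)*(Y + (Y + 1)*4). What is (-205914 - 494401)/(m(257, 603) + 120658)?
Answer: -700315/123236 ≈ -5.6827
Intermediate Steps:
m(Y, J) = 8 + 10*Y (m(Y, J) = (1 + 1)*(Y + (1 + Y)*4) = 2*(Y + (4 + 4*Y)) = 2*(4 + 5*Y) = 8 + 10*Y)
(-205914 - 494401)/(m(257, 603) + 120658) = (-205914 - 494401)/((8 + 10*257) + 120658) = -700315/((8 + 2570) + 120658) = -700315/(2578 + 120658) = -700315/123236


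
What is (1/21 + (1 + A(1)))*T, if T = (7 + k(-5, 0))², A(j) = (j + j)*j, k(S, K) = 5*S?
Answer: 6912/7 ≈ 987.43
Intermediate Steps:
A(j) = 2*j² (A(j) = (2*j)*j = 2*j²)
T = 324 (T = (7 + 5*(-5))² = (7 - 25)² = (-18)² = 324)
(1/21 + (1 + A(1)))*T = (1/21 + (1 + 2*1²))*324 = (1/21 + (1 + 2*1))*324 = (1/21 + (1 + 2))*324 = (1/21 + 3)*324 = (64/21)*324 = 6912/7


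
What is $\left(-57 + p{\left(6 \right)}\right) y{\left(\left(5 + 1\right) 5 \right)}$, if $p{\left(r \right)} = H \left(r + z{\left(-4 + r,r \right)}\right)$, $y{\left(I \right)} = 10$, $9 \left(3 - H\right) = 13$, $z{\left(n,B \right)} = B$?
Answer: $- \frac{1150}{3} \approx -383.33$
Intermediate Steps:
$H = \frac{14}{9}$ ($H = 3 - \frac{13}{9} = \frac{14}{9} \approx 1.5556$)
$p{\left(r \right)} = \frac{28 r}{9}$ ($p{\left(r \right)} = \frac{14 \left(r + r\right)}{9} = \frac{14 \cdot 2 r}{9} = \frac{28 r}{9}$)
$\left(-57 + p{\left(6 \right)}\right) y{\left(\left(5 + 1\right) 5 \right)} = \left(-57 + \frac{28}{9} \cdot 6\right) 10 = \left(-57 + \frac{56}{3}\right) 10 = \left(- \frac{115}{3}\right) 10 = - \frac{1150}{3}$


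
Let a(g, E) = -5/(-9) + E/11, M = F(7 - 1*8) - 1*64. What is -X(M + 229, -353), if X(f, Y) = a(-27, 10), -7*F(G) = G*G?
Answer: -145/99 ≈ -1.4646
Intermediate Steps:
F(G) = -G**2/7 (F(G) = -G*G/7 = -G**2/7)
M = -449/7 (M = -(7 - 1*8)**2/7 - 1*64 = -(7 - 8)**2/7 - 64 = -1/7*(-1)**2 - 64 = -1/7*1 - 64 = -1/7 - 64 = -449/7 ≈ -64.143)
a(g, E) = 5/9 + E/11 (a(g, E) = -5*(-1/9) + E*(1/11) = 5/9 + E/11)
X(f, Y) = 145/99 (X(f, Y) = 5/9 + (1/11)*10 = 5/9 + 10/11 = 145/99)
-X(M + 229, -353) = -1*145/99 = -145/99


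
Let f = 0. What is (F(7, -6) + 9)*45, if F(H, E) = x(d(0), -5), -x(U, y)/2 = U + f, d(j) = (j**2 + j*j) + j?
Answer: 405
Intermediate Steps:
d(j) = j + 2*j**2 (d(j) = (j**2 + j**2) + j = 2*j**2 + j = j + 2*j**2)
x(U, y) = -2*U (x(U, y) = -2*(U + 0) = -2*U)
F(H, E) = 0 (F(H, E) = -0*(1 + 2*0) = -0*(1 + 0) = -0 = -2*0 = 0)
(F(7, -6) + 9)*45 = (0 + 9)*45 = 9*45 = 405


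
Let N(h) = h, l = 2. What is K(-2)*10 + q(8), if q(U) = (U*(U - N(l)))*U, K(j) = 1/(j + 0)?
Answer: 379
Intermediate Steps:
K(j) = 1/j
q(U) = U**2*(-2 + U) (q(U) = (U*(U - 1*2))*U = (U*(U - 2))*U = (U*(-2 + U))*U = U**2*(-2 + U))
K(-2)*10 + q(8) = 10/(-2) + 8**2*(-2 + 8) = -1/2*10 + 64*6 = -5 + 384 = 379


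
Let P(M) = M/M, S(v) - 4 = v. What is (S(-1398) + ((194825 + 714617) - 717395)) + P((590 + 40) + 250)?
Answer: 190654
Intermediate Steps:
S(v) = 4 + v
P(M) = 1
(S(-1398) + ((194825 + 714617) - 717395)) + P((590 + 40) + 250) = ((4 - 1398) + ((194825 + 714617) - 717395)) + 1 = (-1394 + (909442 - 717395)) + 1 = (-1394 + 192047) + 1 = 190653 + 1 = 190654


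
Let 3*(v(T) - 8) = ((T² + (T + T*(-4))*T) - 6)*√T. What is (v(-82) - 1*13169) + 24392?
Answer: 11231 - 13454*I*√82/3 ≈ 11231.0 - 40610.0*I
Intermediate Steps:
v(T) = 8 + √T*(-6 - 2*T²)/3 (v(T) = 8 + (((T² + (T + T*(-4))*T) - 6)*√T)/3 = 8 + (((T² + (T - 4*T)*T) - 6)*√T)/3 = 8 + (((T² + (-3*T)*T) - 6)*√T)/3 = 8 + (((T² - 3*T²) - 6)*√T)/3 = 8 + ((-2*T² - 6)*√T)/3 = 8 + ((-6 - 2*T²)*√T)/3 = 8 + (√T*(-6 - 2*T²))/3 = 8 + √T*(-6 - 2*T²)/3)
(v(-82) - 1*13169) + 24392 = ((8 - 2*I*√82 - 13448*I*√82/3) - 1*13169) + 24392 = ((8 - 2*I*√82 - 13448*I*√82/3) - 13169) + 24392 = ((8 - 13454*I*√82/3) - 13169) + 24392 = (-13161 - 13454*I*√82/3) + 24392 = 11231 - 13454*I*√82/3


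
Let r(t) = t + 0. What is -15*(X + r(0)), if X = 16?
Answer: -240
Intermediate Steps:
r(t) = t
-15*(X + r(0)) = -15*(16 + 0) = -15*16 = -240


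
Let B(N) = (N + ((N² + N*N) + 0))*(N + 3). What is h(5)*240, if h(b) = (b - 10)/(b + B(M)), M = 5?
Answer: -240/89 ≈ -2.6966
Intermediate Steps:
B(N) = (3 + N)*(N + 2*N²) (B(N) = (N + ((N² + N²) + 0))*(3 + N) = (N + (2*N² + 0))*(3 + N) = (N + 2*N²)*(3 + N) = (3 + N)*(N + 2*N²))
h(b) = (-10 + b)/(440 + b) (h(b) = (b - 10)/(b + 5*(3 + 2*5² + 7*5)) = (-10 + b)/(b + 5*(3 + 2*25 + 35)) = (-10 + b)/(b + 5*(3 + 50 + 35)) = (-10 + b)/(b + 5*88) = (-10 + b)/(b + 440) = (-10 + b)/(440 + b))
h(5)*240 = ((-10 + 5)/(440 + 5))*240 = (-5/445)*240 = ((1/445)*(-5))*240 = -1/89*240 = -240/89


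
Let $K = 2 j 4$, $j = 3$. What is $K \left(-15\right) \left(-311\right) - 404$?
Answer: $111556$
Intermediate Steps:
$K = 24$ ($K = 2 \cdot 3 \cdot 4 = 6 \cdot 4 = 24$)
$K \left(-15\right) \left(-311\right) - 404 = 24 \left(-15\right) \left(-311\right) - 404 = \left(-360\right) \left(-311\right) - 404 = 111960 - 404 = 111556$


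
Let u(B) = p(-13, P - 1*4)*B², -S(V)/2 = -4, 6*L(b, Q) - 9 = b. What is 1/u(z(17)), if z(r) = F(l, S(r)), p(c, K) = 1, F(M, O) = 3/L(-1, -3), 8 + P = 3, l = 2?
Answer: 16/81 ≈ 0.19753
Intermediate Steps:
L(b, Q) = 3/2 + b/6
P = -5 (P = -8 + 3 = -5)
S(V) = 8 (S(V) = -2*(-4) = 8)
F(M, O) = 9/4 (F(M, O) = 3/(3/2 + (⅙)*(-1)) = 3/(3/2 - ⅙) = 3/(4/3) = 3*(¾) = 9/4)
z(r) = 9/4
u(B) = B² (u(B) = 1*B² = B²)
1/u(z(17)) = 1/((9/4)²) = 1/(81/16) = 16/81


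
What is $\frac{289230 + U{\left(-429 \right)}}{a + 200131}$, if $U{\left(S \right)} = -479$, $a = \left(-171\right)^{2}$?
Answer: $\frac{288751}{229372} \approx 1.2589$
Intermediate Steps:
$a = 29241$
$\frac{289230 + U{\left(-429 \right)}}{a + 200131} = \frac{289230 - 479}{29241 + 200131} = \frac{288751}{229372}$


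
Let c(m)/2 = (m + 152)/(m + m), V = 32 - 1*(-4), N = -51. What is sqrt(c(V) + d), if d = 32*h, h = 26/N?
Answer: I*sqrt(28849)/51 ≈ 3.3304*I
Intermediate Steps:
h = -26/51 (h = 26/(-51) = 26*(-1/51) = -26/51 ≈ -0.50980)
V = 36 (V = 32 + 4 = 36)
c(m) = (152 + m)/m (c(m) = 2*((m + 152)/(m + m)) = 2*((152 + m)/((2*m))) = 2*((152 + m)*(1/(2*m))) = 2*((152 + m)/(2*m)) = (152 + m)/m)
d = -832/51 (d = 32*(-26/51) = -832/51 ≈ -16.314)
sqrt(c(V) + d) = sqrt((152 + 36)/36 - 832/51) = sqrt((1/36)*188 - 832/51) = sqrt(47/9 - 832/51) = sqrt(-1697/153) = I*sqrt(28849)/51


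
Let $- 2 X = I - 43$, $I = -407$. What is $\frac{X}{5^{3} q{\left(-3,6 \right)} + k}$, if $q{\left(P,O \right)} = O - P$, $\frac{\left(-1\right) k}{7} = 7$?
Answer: $\frac{225}{1076} \approx 0.20911$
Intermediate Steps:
$k = -49$ ($k = \left(-7\right) 7 = -49$)
$X = 225$ ($X = - \frac{-407 - 43}{2} = \left(- \frac{1}{2}\right) \left(-450\right) = 225$)
$\frac{X}{5^{3} q{\left(-3,6 \right)} + k} = \frac{225}{5^{3} \left(6 - -3\right) - 49} = \frac{225}{125 \left(6 + 3\right) - 49} = \frac{225}{125 \cdot 9 - 49} = \frac{225}{1125 - 49} = \frac{225}{1076}$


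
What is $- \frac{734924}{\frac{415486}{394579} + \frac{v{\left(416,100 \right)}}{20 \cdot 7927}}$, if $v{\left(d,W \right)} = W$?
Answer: $- \frac{2298715668847292}{3295530417} \approx -6.9753 \cdot 10^{5}$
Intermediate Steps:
$- \frac{734924}{\frac{415486}{394579} + \frac{v{\left(416,100 \right)}}{20 \cdot 7927}} = - \frac{734924}{\frac{415486}{394579} + \frac{100}{20 \cdot 7927}} = - \frac{734924}{415486 \cdot \frac{1}{394579} + \frac{100}{158540}} = - \frac{734924}{\frac{415486}{394579} + 100 \cdot \frac{1}{158540}} = - \frac{734924}{\frac{415486}{394579} + \frac{5}{7927}} = - \frac{734924}{\frac{3295530417}{3127827733}} = \left(-734924\right) \frac{3127827733}{3295530417} = - \frac{2298715668847292}{3295530417}$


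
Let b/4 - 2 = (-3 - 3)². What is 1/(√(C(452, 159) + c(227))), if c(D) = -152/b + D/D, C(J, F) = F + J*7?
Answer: √3323/3323 ≈ 0.017347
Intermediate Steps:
b = 152 (b = 8 + 4*(-3 - 3)² = 8 + 4*(-6)² = 8 + 4*36 = 8 + 144 = 152)
C(J, F) = F + 7*J
c(D) = 0 (c(D) = -152/152 + D/D = -152*1/152 + 1 = -1 + 1 = 0)
1/(√(C(452, 159) + c(227))) = 1/(√((159 + 7*452) + 0)) = 1/(√((159 + 3164) + 0)) = 1/(√(3323 + 0)) = 1/(√3323) = √3323/3323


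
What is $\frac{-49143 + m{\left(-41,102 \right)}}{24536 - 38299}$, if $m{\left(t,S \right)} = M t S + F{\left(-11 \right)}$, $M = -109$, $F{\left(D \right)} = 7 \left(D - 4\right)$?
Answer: $- \frac{406590}{13763} \approx -29.542$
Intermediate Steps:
$F{\left(D \right)} = -28 + 7 D$ ($F{\left(D \right)} = 7 \left(-4 + D\right) = -28 + 7 D$)
$m{\left(t,S \right)} = -105 - 109 S t$ ($m{\left(t,S \right)} = - 109 t S + \left(-28 + 7 \left(-11\right)\right) = - 109 S t - 105 = -105 - 109 S t$)
$\frac{-49143 + m{\left(-41,102 \right)}}{24536 - 38299} = \frac{-49143 - \left(105 + 11118 \left(-41\right)\right)}{24536 - 38299} = \frac{-49143 + \left(-105 + 455838\right)}{24536 - 38299} = \frac{-49143 + 455733}{24536 - 38299} = \frac{406590}{-13763} = 406590 \left(- \frac{1}{13763}\right) = - \frac{406590}{13763}$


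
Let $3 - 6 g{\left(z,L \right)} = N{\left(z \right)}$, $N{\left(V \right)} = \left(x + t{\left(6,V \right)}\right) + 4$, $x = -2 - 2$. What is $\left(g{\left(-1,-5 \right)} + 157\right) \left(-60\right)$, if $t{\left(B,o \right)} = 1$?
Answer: $-9440$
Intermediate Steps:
$x = -4$ ($x = -2 - 2 = -4$)
$N{\left(V \right)} = 1$ ($N{\left(V \right)} = \left(-4 + 1\right) + 4 = -3 + 4 = 1$)
$g{\left(z,L \right)} = \frac{1}{3}$ ($g{\left(z,L \right)} = \frac{1}{2} - \frac{1}{6} = \frac{1}{3}$)
$\left(g{\left(-1,-5 \right)} + 157\right) \left(-60\right) = \left(\frac{1}{3} + 157\right) \left(-60\right) = \frac{472}{3} \left(-60\right) = -9440$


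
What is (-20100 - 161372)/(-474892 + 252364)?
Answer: 5671/6954 ≈ 0.81550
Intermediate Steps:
(-20100 - 161372)/(-474892 + 252364) = -181472/(-222528) = -181472*(-1/222528) = 5671/6954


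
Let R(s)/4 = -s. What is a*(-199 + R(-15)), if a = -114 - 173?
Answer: 39893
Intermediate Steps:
a = -287
R(s) = -4*s (R(s) = 4*(-s) = -4*s)
a*(-199 + R(-15)) = -287*(-199 - 4*(-15)) = -287*(-199 + 60) = -287*(-139) = 39893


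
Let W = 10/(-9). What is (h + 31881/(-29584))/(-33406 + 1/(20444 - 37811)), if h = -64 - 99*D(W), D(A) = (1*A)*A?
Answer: 288695768557/51490538090256 ≈ 0.0056068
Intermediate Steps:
W = -10/9 (W = 10*(-⅑) = -10/9 ≈ -1.1111)
D(A) = A² (D(A) = A*A = A²)
h = -1676/9 (h = -64 - 99*(-10/9)² = -64 - 99*100/81 = -64 - 1100/9 = -1676/9 ≈ -186.22)
(h + 31881/(-29584))/(-33406 + 1/(20444 - 37811)) = (-1676/9 + 31881/(-29584))/(-33406 + 1/(20444 - 37811)) = (-1676/9 + 31881*(-1/29584))/(-33406 + 1/(-17367)) = (-1676/9 - 31881/29584)/(-33406 - 1/17367) = -49869713/(266256*(-580162003/17367)) = -49869713/266256*(-17367/580162003) = 288695768557/51490538090256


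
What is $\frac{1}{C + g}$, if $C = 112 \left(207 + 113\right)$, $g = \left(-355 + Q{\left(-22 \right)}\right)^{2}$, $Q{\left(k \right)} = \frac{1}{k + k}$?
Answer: $\frac{1936}{313401881} \approx 6.1774 \cdot 10^{-6}$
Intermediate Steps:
$Q{\left(k \right)} = \frac{1}{2 k}$
$g = \frac{244015641}{1936}$ ($g = \left(-355 + \frac{1}{2 \left(-22\right)}\right)^{2} = \left(-355 + \frac{1}{2} \left(- \frac{1}{22}\right)\right)^{2} = \left(-355 - \frac{1}{44}\right)^{2} = \left(- \frac{15621}{44}\right)^{2} = \frac{244015641}{1936} \approx 1.2604 \cdot 10^{5}$)
$C = 35840$ ($C = 112 \cdot 320 = 35840$)
$\frac{1}{C + g} = \frac{1}{35840 + \frac{244015641}{1936}} = \frac{1}{\frac{313401881}{1936}} = \frac{1936}{313401881}$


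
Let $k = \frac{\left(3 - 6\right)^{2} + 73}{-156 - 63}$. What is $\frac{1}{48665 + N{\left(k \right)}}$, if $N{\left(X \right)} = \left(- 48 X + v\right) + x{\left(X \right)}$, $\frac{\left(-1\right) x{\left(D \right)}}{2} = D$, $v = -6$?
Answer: $\frac{219}{10660421} \approx 2.0543 \cdot 10^{-5}$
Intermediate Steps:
$x{\left(D \right)} = - 2 D$
$k = - \frac{82}{219}$ ($k = \frac{\left(-3\right)^{2} + 73}{-219} = \left(9 + 73\right) \left(- \frac{1}{219}\right) = 82 \left(- \frac{1}{219}\right) = - \frac{82}{219} \approx -0.37443$)
$N{\left(X \right)} = -6 - 50 X$ ($N{\left(X \right)} = \left(- 48 X - 6\right) - 2 X = \left(-6 - 48 X\right) - 2 X = -6 - 50 X$)
$\frac{1}{48665 + N{\left(k \right)}} = \frac{1}{48665 - - \frac{2786}{219}} = \frac{1}{48665 + \left(-6 + \frac{4100}{219}\right)} = \frac{1}{48665 + \frac{2786}{219}} = \frac{1}{\frac{10660421}{219}} = \frac{219}{10660421}$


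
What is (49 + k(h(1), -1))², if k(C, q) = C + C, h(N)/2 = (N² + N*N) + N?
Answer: 3721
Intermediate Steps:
h(N) = 2*N + 4*N² (h(N) = 2*((N² + N*N) + N) = 2*((N² + N²) + N) = 2*(2*N² + N) = 2*(N + 2*N²) = 2*N + 4*N²)
k(C, q) = 2*C
(49 + k(h(1), -1))² = (49 + 2*(2*1*(1 + 2*1)))² = (49 + 2*(2*1*(1 + 2)))² = (49 + 2*(2*1*3))² = (49 + 2*6)² = (49 + 12)² = 61² = 3721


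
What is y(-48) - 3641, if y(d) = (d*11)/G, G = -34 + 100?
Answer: -3649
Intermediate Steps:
G = 66
y(d) = d/6 (y(d) = (d*11)/66 = (11*d)*(1/66) = d/6)
y(-48) - 3641 = (1/6)*(-48) - 3641 = -8 - 3641 = -3649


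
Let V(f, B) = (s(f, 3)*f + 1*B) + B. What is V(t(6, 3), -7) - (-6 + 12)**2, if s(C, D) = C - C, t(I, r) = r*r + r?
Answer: -50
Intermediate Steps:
t(I, r) = r + r**2 (t(I, r) = r**2 + r = r + r**2)
s(C, D) = 0
V(f, B) = 2*B (V(f, B) = (0*f + 1*B) + B = (0 + B) + B = B + B = 2*B)
V(t(6, 3), -7) - (-6 + 12)**2 = 2*(-7) - (-6 + 12)**2 = -14 - 1*6**2 = -14 - 1*36 = -14 - 36 = -50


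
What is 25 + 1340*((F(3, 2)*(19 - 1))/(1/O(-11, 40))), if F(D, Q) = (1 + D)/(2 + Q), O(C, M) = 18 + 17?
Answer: 844225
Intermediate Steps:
O(C, M) = 35
F(D, Q) = (1 + D)/(2 + Q)
25 + 1340*((F(3, 2)*(19 - 1))/(1/O(-11, 40))) = 25 + 1340*((((1 + 3)/(2 + 2))*(19 - 1))/(1/35)) = 25 + 1340*(((4/4)*18)/(1/35)) = 25 + 1340*((((1/4)*4)*18)*35) = 25 + 1340*((1*18)*35) = 25 + 1340*(18*35) = 25 + 1340*630 = 25 + 844200 = 844225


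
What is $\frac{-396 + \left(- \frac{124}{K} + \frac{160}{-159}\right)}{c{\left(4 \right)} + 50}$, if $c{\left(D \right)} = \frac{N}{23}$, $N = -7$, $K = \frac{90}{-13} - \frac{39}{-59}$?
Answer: $- \frac{2208478400}{290960937} \approx -7.5903$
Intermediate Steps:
$K = - \frac{4803}{767}$ ($K = 90 \left(- \frac{1}{13}\right) - - \frac{39}{59} = - \frac{90}{13} + \frac{39}{59} = - \frac{4803}{767} \approx -6.2621$)
$c{\left(D \right)} = - \frac{7}{23}$
$\frac{-396 + \left(- \frac{124}{K} + \frac{160}{-159}\right)}{c{\left(4 \right)} + 50} = \frac{-396 + \left(- \frac{124}{- \frac{4803}{767}} + \frac{160}{-159}\right)}{- \frac{7}{23} + 50} = \frac{-396 + \left(\left(-124\right) \left(- \frac{767}{4803}\right) + 160 \left(- \frac{1}{159}\right)\right)}{\frac{1143}{23}} = \left(-396 + \left(\frac{95108}{4803} - \frac{160}{159}\right)\right) \frac{23}{1143} = \left(-396 + \frac{4784564}{254559}\right) \frac{23}{1143} = \left(- \frac{96020800}{254559}\right) \frac{23}{1143} = - \frac{2208478400}{290960937}$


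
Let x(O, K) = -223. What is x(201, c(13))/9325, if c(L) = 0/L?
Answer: -223/9325 ≈ -0.023914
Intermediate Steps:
c(L) = 0
x(201, c(13))/9325 = -223/9325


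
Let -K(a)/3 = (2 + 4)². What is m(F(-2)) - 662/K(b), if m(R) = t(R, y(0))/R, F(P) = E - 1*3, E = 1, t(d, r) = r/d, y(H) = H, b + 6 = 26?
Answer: 331/54 ≈ 6.1296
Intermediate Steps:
b = 20 (b = -6 + 26 = 20)
K(a) = -108 (K(a) = -3*(2 + 4)² = -3*6² = -3*36 = -108)
F(P) = -2 (F(P) = 1 - 1*3 = 1 - 3 = -2)
m(R) = 0 (m(R) = (0/R)/R = 0/R = 0)
m(F(-2)) - 662/K(b) = 0 - 662/(-108) = 0 - 662*(-1)/108 = 0 - 1*(-331/54) = 0 + 331/54 = 331/54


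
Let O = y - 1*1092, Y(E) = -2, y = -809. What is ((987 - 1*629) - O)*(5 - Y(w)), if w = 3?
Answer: 15813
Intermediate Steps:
O = -1901 (O = -809 - 1*1092 = -809 - 1092 = -1901)
((987 - 1*629) - O)*(5 - Y(w)) = ((987 - 1*629) - 1*(-1901))*(5 - 1*(-2)) = ((987 - 629) + 1901)*(5 + 2) = (358 + 1901)*7 = 2259*7 = 15813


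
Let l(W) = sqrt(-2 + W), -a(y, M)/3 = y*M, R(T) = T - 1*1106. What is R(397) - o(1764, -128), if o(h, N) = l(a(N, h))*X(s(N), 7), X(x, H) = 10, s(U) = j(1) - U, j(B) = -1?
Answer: -709 - 10*sqrt(677374) ≈ -8939.3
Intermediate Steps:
R(T) = -1106 + T (R(T) = T - 1106 = -1106 + T)
a(y, M) = -3*M*y (a(y, M) = -3*y*M = -3*M*y)
s(U) = -1 - U
o(h, N) = 10*sqrt(-2 - 3*N*h) (o(h, N) = sqrt(-2 - 3*h*N)*10 = sqrt(-2 - 3*N*h)*10 = 10*sqrt(-2 - 3*N*h))
R(397) - o(1764, -128) = (-1106 + 397) - 10*sqrt(-2 - 3*(-128)*1764) = -709 - 10*sqrt(-2 + 677376) = -709 - 10*sqrt(677374)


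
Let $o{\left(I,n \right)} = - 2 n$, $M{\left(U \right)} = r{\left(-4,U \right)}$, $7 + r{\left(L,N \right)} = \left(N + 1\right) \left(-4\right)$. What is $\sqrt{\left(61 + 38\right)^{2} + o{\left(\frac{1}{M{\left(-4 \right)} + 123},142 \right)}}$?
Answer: $\sqrt{9517} \approx 97.555$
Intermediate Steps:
$r{\left(L,N \right)} = -11 - 4 N$ ($r{\left(L,N \right)} = -7 + \left(N + 1\right) \left(-4\right) = -7 + \left(1 + N\right) \left(-4\right) = -7 - \left(4 + 4 N\right) = -11 - 4 N$)
$M{\left(U \right)} = -11 - 4 U$
$\sqrt{\left(61 + 38\right)^{2} + o{\left(\frac{1}{M{\left(-4 \right)} + 123},142 \right)}} = \sqrt{\left(61 + 38\right)^{2} - 284} = \sqrt{99^{2} - 284} = \sqrt{9801 - 284} = \sqrt{9517}$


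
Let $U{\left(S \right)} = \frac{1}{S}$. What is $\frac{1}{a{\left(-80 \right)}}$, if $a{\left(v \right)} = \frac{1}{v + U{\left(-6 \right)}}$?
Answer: $- \frac{481}{6} \approx -80.167$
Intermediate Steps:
$a{\left(v \right)} = \frac{1}{- \frac{1}{6} + v}$ ($a{\left(v \right)} = \frac{1}{v + \frac{1}{-6}} = \frac{1}{v - \frac{1}{6}} = \frac{1}{- \frac{1}{6} + v}$)
$\frac{1}{a{\left(-80 \right)}} = \frac{1}{6 \frac{1}{-1 + 6 \left(-80\right)}} = \frac{1}{6 \frac{1}{-1 - 480}} = \frac{1}{6 \frac{1}{-481}} = \frac{1}{6 \left(- \frac{1}{481}\right)} = \frac{1}{- \frac{6}{481}} = - \frac{481}{6}$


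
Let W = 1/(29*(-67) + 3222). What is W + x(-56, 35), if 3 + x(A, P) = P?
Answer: 40929/1279 ≈ 32.001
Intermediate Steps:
x(A, P) = -3 + P
W = 1/1279 (W = 1/(-1943 + 3222) = 1/1279 ≈ 0.00078186)
W + x(-56, 35) = 1/1279 + (-3 + 35) = 1/1279 + 32 = 40929/1279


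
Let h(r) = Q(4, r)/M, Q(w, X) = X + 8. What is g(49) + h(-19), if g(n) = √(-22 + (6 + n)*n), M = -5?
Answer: 11/5 + 9*√33 ≈ 53.901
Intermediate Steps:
Q(w, X) = 8 + X
g(n) = √(-22 + n*(6 + n))
h(r) = -8/5 - r/5 (h(r) = (8 + r)/(-5) = (8 + r)*(-⅕) = -8/5 - r/5)
g(49) + h(-19) = √(-22 + 49² + 6*49) + (-8/5 - ⅕*(-19)) = √(-22 + 2401 + 294) + (-8/5 + 19/5) = √2673 + 11/5 = 9*√33 + 11/5 = 11/5 + 9*√33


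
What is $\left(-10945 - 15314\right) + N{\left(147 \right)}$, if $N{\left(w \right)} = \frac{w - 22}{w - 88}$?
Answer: $- \frac{1549156}{59} \approx -26257.0$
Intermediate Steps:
$N{\left(w \right)} = \frac{-22 + w}{-88 + w}$
$\left(-10945 - 15314\right) + N{\left(147 \right)} = \left(-10945 - 15314\right) + \frac{-22 + 147}{-88 + 147} = -26259 + \frac{1}{59} \cdot 125 = -26259 + \frac{125}{59} = - \frac{1549156}{59}$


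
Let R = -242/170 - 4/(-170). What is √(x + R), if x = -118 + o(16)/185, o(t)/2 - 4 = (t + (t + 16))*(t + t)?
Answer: I*√3516665/185 ≈ 10.137*I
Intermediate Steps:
o(t) = 8 + 4*t*(16 + 2*t) (o(t) = 8 + 2*((t + (t + 16))*(t + t)) = 8 + 2*((t + (16 + t))*(2*t)) = 8 + 2*((16 + 2*t)*(2*t)) = 8 + 2*(2*t*(16 + 2*t)) = 8 + 4*t*(16 + 2*t))
x = -3750/37 (x = -118 + (8 + 8*16² + 64*16)/185 = -118 + (8 + 8*256 + 1024)*(1/185) = -118 + (8 + 2048 + 1024)*(1/185) = -118 + 3080*(1/185) = -118 + 616/37 = -3750/37 ≈ -101.35)
R = -7/5 (R = -242*1/170 - 4*(-1/170) = -121/85 + 2/85 = -7/5 ≈ -1.4000)
√(x + R) = √(-3750/37 - 7/5) = √(-19009/185) = I*√3516665/185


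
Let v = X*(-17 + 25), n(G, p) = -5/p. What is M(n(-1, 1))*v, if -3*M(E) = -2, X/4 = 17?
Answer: 1088/3 ≈ 362.67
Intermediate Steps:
X = 68 (X = 4*17 = 68)
M(E) = 2/3 (M(E) = -1/3*(-2) = 2/3)
v = 544 (v = 68*(-17 + 25) = 68*8 = 544)
M(n(-1, 1))*v = (2/3)*544 = 1088/3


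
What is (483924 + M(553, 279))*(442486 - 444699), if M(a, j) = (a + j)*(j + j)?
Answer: -2098322340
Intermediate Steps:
M(a, j) = 2*j*(a + j) (M(a, j) = (a + j)*(2*j) = 2*j*(a + j))
(483924 + M(553, 279))*(442486 - 444699) = (483924 + 2*279*(553 + 279))*(442486 - 444699) = (483924 + 2*279*832)*(-2213) = (483924 + 464256)*(-2213) = 948180*(-2213) = -2098322340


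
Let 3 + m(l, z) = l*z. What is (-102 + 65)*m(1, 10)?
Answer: -259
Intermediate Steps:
m(l, z) = -3 + l*z
(-102 + 65)*m(1, 10) = (-102 + 65)*(-3 + 1*10) = -37*(-3 + 10) = -37*7 = -259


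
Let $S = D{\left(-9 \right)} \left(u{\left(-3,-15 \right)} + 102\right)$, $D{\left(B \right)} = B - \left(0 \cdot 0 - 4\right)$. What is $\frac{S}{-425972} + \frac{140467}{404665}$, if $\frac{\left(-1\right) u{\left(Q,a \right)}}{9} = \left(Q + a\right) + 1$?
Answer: $\frac{60350956799}{172375959380} \approx 0.35011$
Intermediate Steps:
$u{\left(Q,a \right)} = -9 - 9 Q - 9 a$ ($u{\left(Q,a \right)} = - 9 \left(\left(Q + a\right) + 1\right) = - 9 \left(1 + Q + a\right) = -9 - 9 Q - 9 a$)
$D{\left(B \right)} = 4 + B$ ($D{\left(B \right)} = B - \left(0 - 4\right) = B - -4 = B + 4 = 4 + B$)
$S = -1275$ ($S = \left(4 - 9\right) \left(\left(-9 - -27 - -135\right) + 102\right) = - 5 \left(\left(-9 + 27 + 135\right) + 102\right) = - 5 \left(153 + 102\right) = \left(-5\right) 255 = -1275$)
$\frac{S}{-425972} + \frac{140467}{404665} = - \frac{1275}{-425972} + \frac{140467}{404665} = \left(-1275\right) \left(- \frac{1}{425972}\right) + 140467 \cdot \frac{1}{404665} = \frac{1275}{425972} + \frac{140467}{404665} = \frac{60350956799}{172375959380}$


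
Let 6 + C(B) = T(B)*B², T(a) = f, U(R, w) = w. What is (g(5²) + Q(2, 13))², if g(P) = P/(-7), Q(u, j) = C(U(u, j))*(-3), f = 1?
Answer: 11888704/49 ≈ 2.4263e+5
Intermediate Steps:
T(a) = 1
C(B) = -6 + B² (C(B) = -6 + 1*B² = -6 + B²)
Q(u, j) = 18 - 3*j² (Q(u, j) = (-6 + j²)*(-3) = 18 - 3*j²)
g(P) = -P/7 (g(P) = P*(-⅐) = -P/7)
(g(5²) + Q(2, 13))² = (-⅐*5² + (18 - 3*13²))² = (-⅐*25 + (18 - 3*169))² = (-25/7 + (18 - 507))² = (-25/7 - 489)² = (-3448/7)² = 11888704/49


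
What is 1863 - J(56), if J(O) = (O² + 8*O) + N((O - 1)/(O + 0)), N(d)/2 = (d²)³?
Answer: -26566343462513/15420489728 ≈ -1722.8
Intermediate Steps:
N(d) = 2*d⁶ (N(d) = 2*(d²)³ = 2*d⁶)
J(O) = O² + 8*O + 2*(-1 + O)⁶/O⁶ (J(O) = (O² + 8*O) + 2*((O - 1)/(O + 0))⁶ = (O² + 8*O) + 2*((-1 + O)/O)⁶ = (O² + 8*O) + 2*((-1 + O)⁶/O⁶) = (O² + 8*O) + 2*(-1 + O)⁶/O⁶ = O² + 8*O + 2*(-1 + O)⁶/O⁶)
1863 - J(56) = 1863 - (2*(-1 + 56)⁶ + 56⁷*(8 + 56))/56⁶ = 1863 - (2*55⁶ + 1727094849536*64)/30840979456 = 1863 - (2*27680640625 + 110534070370304)/30840979456 = 1863 - (55361281250 + 110534070370304)/30840979456 = 1863 - 110589431651554/30840979456 = 1863 - 1*55294715825777/15420489728 = 1863 - 55294715825777/15420489728 = -26566343462513/15420489728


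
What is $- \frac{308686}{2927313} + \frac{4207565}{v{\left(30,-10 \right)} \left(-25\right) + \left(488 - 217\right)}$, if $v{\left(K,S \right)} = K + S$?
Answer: $- \frac{12316930411939}{670354677} \approx -18374.0$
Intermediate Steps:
$- \frac{308686}{2927313} + \frac{4207565}{v{\left(30,-10 \right)} \left(-25\right) + \left(488 - 217\right)} = - \frac{308686}{2927313} + \frac{4207565}{\left(30 - 10\right) \left(-25\right) + \left(488 - 217\right)} = \left(-308686\right) \frac{1}{2927313} + \frac{4207565}{20 \left(-25\right) + 271} = - \frac{308686}{2927313} + \frac{4207565}{-500 + 271} = - \frac{308686}{2927313} + \frac{4207565}{-229} = - \frac{308686}{2927313} + 4207565 \left(- \frac{1}{229}\right) = - \frac{308686}{2927313} - \frac{4207565}{229} = - \frac{12316930411939}{670354677}$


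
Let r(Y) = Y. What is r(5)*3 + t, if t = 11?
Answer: 26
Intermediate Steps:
r(5)*3 + t = 5*3 + 11 = 15 + 11 = 26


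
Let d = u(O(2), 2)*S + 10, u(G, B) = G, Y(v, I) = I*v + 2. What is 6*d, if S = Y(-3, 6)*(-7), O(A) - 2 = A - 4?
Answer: 60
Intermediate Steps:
O(A) = -2 + A (O(A) = 2 + (A - 4) = 2 + (-4 + A) = -2 + A)
Y(v, I) = 2 + I*v
S = 112 (S = (2 + 6*(-3))*(-7) = (2 - 18)*(-7) = -16*(-7) = 112)
d = 10 (d = (-2 + 2)*112 + 10 = 0*112 + 10 = 0 + 10 = 10)
6*d = 6*10 = 60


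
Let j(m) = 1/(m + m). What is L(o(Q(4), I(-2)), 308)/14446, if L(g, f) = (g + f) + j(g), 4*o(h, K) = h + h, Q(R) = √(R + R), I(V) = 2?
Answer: 154/7223 + 5*√2/57784 ≈ 0.021443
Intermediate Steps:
j(m) = 1/(2*m)
Q(R) = √2*√R (Q(R) = √(2*R) = √2*√R)
o(h, K) = h/2 (o(h, K) = (h + h)/4 = (2*h)/4 = h/2)
L(g, f) = f + g + 1/(2*g) (L(g, f) = (g + f) + 1/(2*g) = (f + g) + 1/(2*g) = f + g + 1/(2*g))
L(o(Q(4), I(-2)), 308)/14446 = (308 + (√2*√4)/2 + 1/(2*(((√2*√4)/2))))/14446 = (308 + (√2*2)/2 + 1/(2*(((√2*2)/2))))*(1/14446) = (308 + (2*√2)/2 + 1/(2*(((2*√2)/2))))*(1/14446) = (308 + √2 + 1/(2*(√2)))*(1/14446) = (308 + √2 + (√2/2)/2)*(1/14446) = (308 + √2 + √2/4)*(1/14446) = (308 + 5*√2/4)*(1/14446) = 154/7223 + 5*√2/57784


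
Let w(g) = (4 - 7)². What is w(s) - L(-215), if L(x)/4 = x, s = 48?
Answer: 869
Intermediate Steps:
L(x) = 4*x
w(g) = 9 (w(g) = (-3)² = 9)
w(s) - L(-215) = 9 - 4*(-215) = 9 - 1*(-860) = 9 + 860 = 869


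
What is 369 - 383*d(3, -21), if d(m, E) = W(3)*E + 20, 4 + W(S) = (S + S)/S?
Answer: -23377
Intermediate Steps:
W(S) = -2 (W(S) = -4 + (S + S)/S = -4 + (2*S)/S = -4 + 2 = -2)
d(m, E) = 20 - 2*E (d(m, E) = -2*E + 20 = 20 - 2*E)
369 - 383*d(3, -21) = 369 - 383*(20 - 2*(-21)) = 369 - 383*(20 + 42) = 369 - 383*62 = 369 - 23746 = -23377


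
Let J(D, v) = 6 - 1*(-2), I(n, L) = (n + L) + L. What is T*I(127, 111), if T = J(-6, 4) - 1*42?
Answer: -11866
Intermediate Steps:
I(n, L) = n + 2*L (I(n, L) = (L + n) + L = n + 2*L)
J(D, v) = 8 (J(D, v) = 6 + 2 = 8)
T = -34 (T = 8 - 1*42 = 8 - 42 = -34)
T*I(127, 111) = -34*(127 + 2*111) = -34*(127 + 222) = -34*349 = -11866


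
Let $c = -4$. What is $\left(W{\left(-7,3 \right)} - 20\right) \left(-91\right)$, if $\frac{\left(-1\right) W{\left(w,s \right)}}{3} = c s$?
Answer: $-1456$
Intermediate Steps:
$W{\left(w,s \right)} = 12 s$ ($W{\left(w,s \right)} = - 3 \left(- 4 s\right) = 12 s$)
$\left(W{\left(-7,3 \right)} - 20\right) \left(-91\right) = \left(12 \cdot 3 - 20\right) \left(-91\right) = \left(36 - 20\right) \left(-91\right) = 16 \left(-91\right) = -1456$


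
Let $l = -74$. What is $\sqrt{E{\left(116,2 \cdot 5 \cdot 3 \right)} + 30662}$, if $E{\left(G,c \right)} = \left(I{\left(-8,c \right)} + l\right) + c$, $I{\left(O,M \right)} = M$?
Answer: $2 \sqrt{7662} \approx 175.07$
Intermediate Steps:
$E{\left(G,c \right)} = -74 + 2 c$ ($E{\left(G,c \right)} = \left(c - 74\right) + c = \left(-74 + c\right) + c = -74 + 2 c$)
$\sqrt{E{\left(116,2 \cdot 5 \cdot 3 \right)} + 30662} = \sqrt{\left(-74 + 2 \cdot 2 \cdot 5 \cdot 3\right) + 30662} = \sqrt{\left(-74 + 2 \cdot 10 \cdot 3\right) + 30662} = \sqrt{\left(-74 + 2 \cdot 30\right) + 30662} = \sqrt{\left(-74 + 60\right) + 30662} = \sqrt{-14 + 30662} = \sqrt{30648} = 2 \sqrt{7662}$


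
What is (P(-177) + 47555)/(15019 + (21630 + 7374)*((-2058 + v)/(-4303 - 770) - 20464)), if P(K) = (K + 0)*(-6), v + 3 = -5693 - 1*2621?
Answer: -82211347/1003546811867 ≈ -8.1921e-5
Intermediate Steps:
v = -8317 (v = -3 + (-5693 - 1*2621) = -3 + (-5693 - 2621) = -3 - 8314 = -8317)
P(K) = -6*K (P(K) = K*(-6) = -6*K)
(P(-177) + 47555)/(15019 + (21630 + 7374)*((-2058 + v)/(-4303 - 770) - 20464)) = (-6*(-177) + 47555)/(15019 + (21630 + 7374)*((-2058 - 8317)/(-4303 - 770) - 20464)) = (1062 + 47555)/(15019 + 29004*(-10375/(-5073) - 20464)) = 48617/(15019 + 29004*(-10375*(-1/5073) - 20464)) = 48617/(15019 + 29004*(10375/5073 - 20464)) = 48617/(15019 + 29004*(-103803497/5073)) = 48617/(15019 - 1003572208996/1691) = 48617/(-1003546811867/1691) = 48617*(-1691/1003546811867) = -82211347/1003546811867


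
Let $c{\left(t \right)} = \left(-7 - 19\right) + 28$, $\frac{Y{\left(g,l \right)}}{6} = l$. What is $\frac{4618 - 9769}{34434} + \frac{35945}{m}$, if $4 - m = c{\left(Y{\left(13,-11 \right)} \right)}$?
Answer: $\frac{103143319}{5739} \approx 17972.0$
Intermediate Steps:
$Y{\left(g,l \right)} = 6 l$
$c{\left(t \right)} = 2$ ($c{\left(t \right)} = -26 + 28 = 2$)
$m = 2$ ($m = 4 - 2 = 2$)
$\frac{4618 - 9769}{34434} + \frac{35945}{m} = \frac{4618 - 9769}{34434} + \frac{35945}{2} = \left(-5151\right) \frac{1}{34434} + 35945 \cdot \frac{1}{2} = - \frac{1717}{11478} + \frac{35945}{2} = \frac{103143319}{5739}$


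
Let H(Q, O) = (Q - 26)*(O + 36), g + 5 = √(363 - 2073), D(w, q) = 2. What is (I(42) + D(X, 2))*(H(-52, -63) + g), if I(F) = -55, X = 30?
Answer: -111353 - 159*I*√190 ≈ -1.1135e+5 - 2191.7*I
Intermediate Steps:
g = -5 + 3*I*√190 (g = -5 + √(363 - 2073) = -5 + √(-1710) = -5 + 3*I*√190 ≈ -5.0 + 41.352*I)
H(Q, O) = (-26 + Q)*(36 + O)
(I(42) + D(X, 2))*(H(-52, -63) + g) = (-55 + 2)*((-936 - 26*(-63) + 36*(-52) - 63*(-52)) + (-5 + 3*I*√190)) = -53*((-936 + 1638 - 1872 + 3276) + (-5 + 3*I*√190)) = -53*(2106 + (-5 + 3*I*√190)) = -53*(2101 + 3*I*√190) = -111353 - 159*I*√190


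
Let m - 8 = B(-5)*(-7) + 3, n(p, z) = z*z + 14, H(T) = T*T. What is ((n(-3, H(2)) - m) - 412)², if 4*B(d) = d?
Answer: 2582449/16 ≈ 1.6140e+5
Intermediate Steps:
H(T) = T²
B(d) = d/4
n(p, z) = 14 + z² (n(p, z) = z² + 14 = 14 + z²)
m = 79/4 (m = 8 + (((¼)*(-5))*(-7) + 3) = 8 + (-5/4*(-7) + 3) = 8 + (35/4 + 3) = 8 + 47/4 = 79/4 ≈ 19.750)
((n(-3, H(2)) - m) - 412)² = (((14 + (2²)²) - 1*79/4) - 412)² = (((14 + 4²) - 79/4) - 412)² = (((14 + 16) - 79/4) - 412)² = ((30 - 79/4) - 412)² = (41/4 - 412)² = (-1607/4)² = 2582449/16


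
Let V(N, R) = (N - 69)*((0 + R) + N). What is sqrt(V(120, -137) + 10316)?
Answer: sqrt(9449) ≈ 97.206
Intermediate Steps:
V(N, R) = (-69 + N)*(N + R) (V(N, R) = (-69 + N)*(R + N) = (-69 + N)*(N + R))
sqrt(V(120, -137) + 10316) = sqrt((120**2 - 69*120 - 69*(-137) + 120*(-137)) + 10316) = sqrt((14400 - 8280 + 9453 - 16440) + 10316) = sqrt(-867 + 10316) = sqrt(9449)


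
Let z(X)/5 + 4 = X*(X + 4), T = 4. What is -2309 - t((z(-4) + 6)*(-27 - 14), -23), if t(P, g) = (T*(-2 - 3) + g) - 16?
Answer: -2250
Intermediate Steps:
z(X) = -20 + 5*X*(4 + X) (z(X) = -20 + 5*(X*(X + 4)) = -20 + 5*(X*(4 + X)) = -20 + 5*X*(4 + X))
t(P, g) = -36 + g (t(P, g) = (4*(-2 - 3) + g) - 16 = (4*(-5) + g) - 16 = (-20 + g) - 16 = -36 + g)
-2309 - t((z(-4) + 6)*(-27 - 14), -23) = -2309 - (-36 - 23) = -2309 - 1*(-59) = -2309 + 59 = -2250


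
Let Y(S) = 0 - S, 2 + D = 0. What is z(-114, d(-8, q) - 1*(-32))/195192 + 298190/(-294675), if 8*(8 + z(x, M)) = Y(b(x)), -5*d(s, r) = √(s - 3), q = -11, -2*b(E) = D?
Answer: -31043571581/30676374720 ≈ -1.0120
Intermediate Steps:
D = -2 (D = -2 + 0 = -2)
b(E) = 1 (b(E) = -½*(-2) = 1)
d(s, r) = -√(-3 + s)/5 (d(s, r) = -√(s - 3)/5 = -√(-3 + s)/5)
Y(S) = -S
z(x, M) = -65/8 (z(x, M) = -8 + (-1*1)/8 = -8 + (⅛)*(-1) = -8 - ⅛ = -65/8)
z(-114, d(-8, q) - 1*(-32))/195192 + 298190/(-294675) = -65/8/195192 + 298190/(-294675) = -65/8*1/195192 + 298190*(-1/294675) = -65/1561536 - 59638/58935 = -31043571581/30676374720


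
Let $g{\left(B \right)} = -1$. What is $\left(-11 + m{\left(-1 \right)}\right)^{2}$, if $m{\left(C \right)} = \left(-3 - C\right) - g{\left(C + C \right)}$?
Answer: $144$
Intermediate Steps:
$m{\left(C \right)} = -2 - C$ ($m{\left(C \right)} = \left(-3 - C\right) - -1 = \left(-3 - C\right) + 1 = -2 - C$)
$\left(-11 + m{\left(-1 \right)}\right)^{2} = \left(-11 - 1\right)^{2} = \left(-12\right)^{2} = 144$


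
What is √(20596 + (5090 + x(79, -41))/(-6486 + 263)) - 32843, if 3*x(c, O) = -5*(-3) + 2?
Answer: -32843 + √146491237497/2667 ≈ -32700.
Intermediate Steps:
x(c, O) = 17/3 (x(c, O) = (-5*(-3) + 2)/3 = (15 + 2)/3 = (⅓)*17 = 17/3)
√(20596 + (5090 + x(79, -41))/(-6486 + 263)) - 32843 = √(20596 + (5090 + 17/3)/(-6486 + 263)) - 32843 = √(20596 + (15287/3)/(-6223)) - 32843 = √(20596 + (15287/3)*(-1/6223)) - 32843 = √(20596 - 15287/18669) - 32843 = √(384491437/18669) - 32843 = √146491237497/2667 - 32843 = -32843 + √146491237497/2667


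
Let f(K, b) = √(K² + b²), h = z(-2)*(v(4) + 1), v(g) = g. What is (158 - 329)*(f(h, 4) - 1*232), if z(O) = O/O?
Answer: 39672 - 171*√41 ≈ 38577.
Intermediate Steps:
z(O) = 1
h = 5 (h = 1*(4 + 1) = 1*5 = 5)
(158 - 329)*(f(h, 4) - 1*232) = (158 - 329)*(√(5² + 4²) - 1*232) = -171*(√(25 + 16) - 232) = -171*(√41 - 232) = -171*(-232 + √41) = 39672 - 171*√41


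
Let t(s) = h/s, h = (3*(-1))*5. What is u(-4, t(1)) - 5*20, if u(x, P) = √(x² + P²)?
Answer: -100 + √241 ≈ -84.476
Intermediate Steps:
h = -15 (h = -3*5 = -15)
t(s) = -15/s
u(x, P) = √(P² + x²)
u(-4, t(1)) - 5*20 = √((-15/1)² + (-4)²) - 5*20 = √((-15*1)² + 16) - 100 = √((-15)² + 16) - 100 = √(225 + 16) - 100 = √241 - 100 = -100 + √241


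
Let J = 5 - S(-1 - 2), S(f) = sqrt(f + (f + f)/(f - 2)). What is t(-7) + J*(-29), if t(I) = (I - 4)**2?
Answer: -24 + 87*I*sqrt(5)/5 ≈ -24.0 + 38.908*I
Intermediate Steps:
t(I) = (-4 + I)**2
S(f) = sqrt(f + 2*f/(-2 + f)) (S(f) = sqrt(f + (2*f)/(-2 + f)) = sqrt(f + 2*f/(-2 + f)))
J = 5 - 3*I*sqrt(5)/5 (J = 5 - sqrt((-1 - 2)**2/(-2 + (-1 - 2))) = 5 - sqrt((-3)**2/(-2 - 3)) = 5 - sqrt(9/(-5)) = 5 - sqrt(9*(-1/5)) = 5 - sqrt(-9/5) = 5 - 3*I*sqrt(5)/5 ≈ 5.0 - 1.3416*I)
t(-7) + J*(-29) = (-4 - 7)**2 + (5 - 3*I*sqrt(5)/5)*(-29) = (-11)**2 + (-145 + 87*I*sqrt(5)/5) = 121 + (-145 + 87*I*sqrt(5)/5) = -24 + 87*I*sqrt(5)/5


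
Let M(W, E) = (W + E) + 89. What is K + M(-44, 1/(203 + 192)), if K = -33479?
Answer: -13206429/395 ≈ -33434.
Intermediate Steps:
M(W, E) = 89 + E + W (M(W, E) = (E + W) + 89 = 89 + E + W)
K + M(-44, 1/(203 + 192)) = -33479 + (89 + 1/(203 + 192) - 44) = -33479 + (89 + 1/395 - 44) = -33479 + 17776/395 = -13206429/395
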